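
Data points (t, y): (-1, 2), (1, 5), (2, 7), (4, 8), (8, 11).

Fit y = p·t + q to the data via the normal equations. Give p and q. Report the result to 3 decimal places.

The normal system XᵀX·[p, q]ᵀ = Xᵀy is [[86, 14]; [14, 5]]·[p, q]ᵀ = [137, 33]ᵀ.
Δ = 86·5 − 14² = 234.
p = (137·5 − 14·33)/234 = 223/234; q = (86·33 − 14·137)/234 = 460/117.

p = 0.953, q = 3.932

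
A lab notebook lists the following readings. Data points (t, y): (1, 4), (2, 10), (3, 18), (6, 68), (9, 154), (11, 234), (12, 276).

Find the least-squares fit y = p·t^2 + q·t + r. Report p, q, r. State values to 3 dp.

p = 2.002, q = -1.254, r = 3.745

Entries of MᵀM: Σt^2·t^2 = 43332, Σt^2·t = 4040, Σt^2 = 396, Σt·t = 396, Σt = 44, Σ1 = 7.
And Σt^2·y = 83186, Σt·y = 7758, Σy = 764.
Row-reducing yields p = 165483/82642, q = -103613/82642, r = 22104/5903.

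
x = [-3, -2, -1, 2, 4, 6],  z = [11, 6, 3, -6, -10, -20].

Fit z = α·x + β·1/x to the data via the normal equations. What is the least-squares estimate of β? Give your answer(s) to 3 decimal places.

β = 0.301

Entries of MᵀM: Σx·x = 70, Σx·1/x = 6, Σ1/x·1/x = 245/144.
Moment sums: Σx·z = -220, Σ1/x·z = -37/2.
So MᵀM·[α, β]ᵀ = Mᵀz: [[70, 6]; [6, 245/144]]·[α, β]ᵀ = [-220, -37/2]ᵀ.
Δ = 70·(245/144) − 6² = 5983/72.
α = ((-220)·(245/144) − 6·(-37/2))/(5983/72) = -18958/5983; β = (70·(-37/2) − 6·(-220))/(5983/72) = 1800/5983.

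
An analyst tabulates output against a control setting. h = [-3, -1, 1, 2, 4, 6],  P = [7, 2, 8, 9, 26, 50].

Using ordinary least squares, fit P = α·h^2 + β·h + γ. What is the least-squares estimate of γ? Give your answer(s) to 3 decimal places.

γ = 3.170

With design matrix A, AᵀA = [[1651, 261, 67]; [261, 67, 9]; [67, 9, 6]] and AᵀP = [2325, 407, 102]ᵀ.
Inverting the 3×3 Gram matrix, [α, β, γ]ᵀ = [159/158, 29225/16906, 26793/8453]ᵀ.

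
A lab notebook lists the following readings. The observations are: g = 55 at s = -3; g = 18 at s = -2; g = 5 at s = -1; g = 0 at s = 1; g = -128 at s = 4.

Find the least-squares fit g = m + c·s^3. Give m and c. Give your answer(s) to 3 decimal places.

Normal-equation sums: Σ1 = 5, Σs^3 = 29, Σs^3·s^3 = 4891.
And Σg = -50, Σs^3·g = -9826.
Δ = 5·4891 − 29² = 23614.
m = ((-50)·4891 − 29·(-9826))/23614 = 20202/11807; c = (5·(-9826) − 29·(-50))/23614 = -23840/11807.

m = 1.711, c = -2.019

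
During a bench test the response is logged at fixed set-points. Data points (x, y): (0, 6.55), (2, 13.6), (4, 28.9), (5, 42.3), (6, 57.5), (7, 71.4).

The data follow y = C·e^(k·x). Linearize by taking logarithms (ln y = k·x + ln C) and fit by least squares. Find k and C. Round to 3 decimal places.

Taking logs, ln y = k·x + ln C, so regress ln y on x.
AᵀA = [[130.0000, 24.0000]; [24.0000, 6]], rhs = [91.5882, 19.9182]ᵀ  (here Σx = 24.0000, Σ(x)² = 130.0000, Σln y = 19.9182, Σx·ln y = 91.5882).
Solving (det = 204.0000): k = 0.35045, ln C = 1.91791, so C = exp(1.91791) = 6.80674.

k = 0.350, C = 6.807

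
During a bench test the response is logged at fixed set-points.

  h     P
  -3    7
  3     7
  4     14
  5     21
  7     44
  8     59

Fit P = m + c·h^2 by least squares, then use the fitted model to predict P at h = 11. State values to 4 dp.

P̂ = 112.0167

The normal equations are: 6·m + 172·c = 152;  172·m + 7540·c = 6807.
(Σ1 = 6, Σh^2 = 172, Σh^2·h^2 = 7540, ΣP = 152, Σh^2·P = 6807.)
Determinant 6·7540 − 172² = 15656.
m = (152·7540 − 172·6807)/15656 = -6181/3914; c = (6·6807 − 172·152)/15656 = 7349/7828.
At h = 11: P̂ = (-6181/3914)·(1) + (7349/7828)·(121) = 876867/7828.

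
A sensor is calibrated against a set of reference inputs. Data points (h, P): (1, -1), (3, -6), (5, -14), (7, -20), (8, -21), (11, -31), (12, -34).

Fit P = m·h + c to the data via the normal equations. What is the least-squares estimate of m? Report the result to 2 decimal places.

AᵀA·[m, c]ᵀ = AᵀP reads: 413·m + 47·c = -1146;  47·m + 7·c = -127.
det = 413·7 − 47² = 682.
m = ((-1146)·7 − 47·(-127))/682 = -2053/682; c = (413·(-127) − 47·(-1146))/682 = 1411/682.

m = -3.01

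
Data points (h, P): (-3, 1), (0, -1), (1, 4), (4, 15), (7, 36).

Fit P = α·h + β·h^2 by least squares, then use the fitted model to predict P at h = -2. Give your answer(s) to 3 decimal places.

Entries of MᵀM: Σh·h = 75, Σh·h^2 = 381, Σh^2·h^2 = 2739.
And Σh·P = 313, Σh^2·P = 2017.
MᵀM·[α, β]ᵀ = MᵀP becomes [[75, 381]; [381, 2739]]·[α, β]ᵀ = [313, 2017]ᵀ.
det = 75·2739 − 381² = 60264.
α = (313·2739 − 381·2017)/60264 = 1645/1116; β = (75·2017 − 381·313)/60264 = 593/1116.
At h = -2: P̂ = (1645/1116)·(-2) + (593/1116)·(4) = -51/62.

P̂ = -0.823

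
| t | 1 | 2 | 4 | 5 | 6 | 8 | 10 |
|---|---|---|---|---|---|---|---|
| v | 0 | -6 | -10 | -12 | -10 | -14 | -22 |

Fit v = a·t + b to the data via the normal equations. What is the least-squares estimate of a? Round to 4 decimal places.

The normal equations are: 246·a + 36·b = -504;  36·a + 7·b = -74.
Eliminating b: 7·(row 1) − 36·(row 2) gives 426·a = 7·(-504) − 36·(-74) = -864, so a = -144/71.
Then b = ((-74) − 36·(-144/71))/7 = -10/71.

a = -2.0282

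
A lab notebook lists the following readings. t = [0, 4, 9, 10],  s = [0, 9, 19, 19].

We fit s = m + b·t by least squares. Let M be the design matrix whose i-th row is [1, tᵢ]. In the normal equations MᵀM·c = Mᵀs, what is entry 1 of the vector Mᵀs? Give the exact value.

Entry 1 ↔ basis 1, so (Mᵀs)_{1} = Σᵢ sᵢ = (1)·(0) + (1)·(9) + (1)·(19) + (1)·(19) = 47.

47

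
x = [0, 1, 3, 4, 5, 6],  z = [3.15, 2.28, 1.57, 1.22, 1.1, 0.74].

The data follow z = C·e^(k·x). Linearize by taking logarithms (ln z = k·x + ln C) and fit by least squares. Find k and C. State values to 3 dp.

k = -0.224, C = 3.039

Taking logs, ln z = k·x + ln C, so regress ln z on x.
XᵀX = [[87.0000, 19.0000]; [19.0000, 6]], rhs = [1.6427, 2.4157]ᵀ  (here Σx = 19.0000, Σ(x)² = 87.0000, Σln z = 2.4157, Σx·ln z = 1.6427).
Slope k = (n·Σx·ln z − Σx·Σln z)/(n·Σ(x)² − (Σx)²) = (6·1.6427 − 19.0000·2.4157)/161.0000 = -0.22386; ln C = (Σln z − k·Σx)/n = 1.11152, so C = exp(1.11152) = 3.03898.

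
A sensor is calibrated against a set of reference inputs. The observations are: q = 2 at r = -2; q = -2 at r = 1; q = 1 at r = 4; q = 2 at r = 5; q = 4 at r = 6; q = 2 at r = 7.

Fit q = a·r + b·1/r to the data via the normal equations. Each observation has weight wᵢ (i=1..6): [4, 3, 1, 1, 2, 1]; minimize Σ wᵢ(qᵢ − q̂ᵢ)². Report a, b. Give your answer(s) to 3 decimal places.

a = 0.520, b = -3.344

With design matrix X, XᵀWX = [[181, 12]; [12, 737081/176400]] and XᵀWq = [54, -3247/420]ᵀ.
Determinant 181·(737081/176400) − 12² = 108010061/176400.
a = (54·(737081/176400) − 12·(-3247/420))/(108010061/176400) = 56167254/108010061; b = (181·(-3247/420) − 12·54)/(108010061/176400) = -361144140/108010061.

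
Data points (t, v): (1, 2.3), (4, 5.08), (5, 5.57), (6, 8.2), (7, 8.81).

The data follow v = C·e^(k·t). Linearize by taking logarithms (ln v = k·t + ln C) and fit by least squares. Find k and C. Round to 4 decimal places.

Linearized form: ln v = k·t + ln C. From the 5 transformed points,
Σt = 23.0000, Σ(t)² = 127.0000, Σln v = 8.4556, Σt·ln v = 43.7771.
Equations: 127.0000·k + 23.0000·ln C = 43.7771;  23.0000·k + 5·ln C = 8.4556.
Solving (det = 106.0000): k = 0.23025, ln C = 0.63200, so C = exp(0.63200) = 1.88136.

k = 0.2302, C = 1.8814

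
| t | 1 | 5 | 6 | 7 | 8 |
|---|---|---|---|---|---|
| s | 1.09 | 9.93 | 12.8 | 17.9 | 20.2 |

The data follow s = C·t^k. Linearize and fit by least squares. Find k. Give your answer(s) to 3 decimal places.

k = 1.407

With ln sᵢ as the transformed response and ln tᵢ as the regressor:
Σln t = 7.4265, Σ(ln t)² = 13.9113, Σln s = 10.8217, Σln t·ln s = 20.1263.
Equations: 13.9113·k + 7.4265·ln C = 20.1263;  7.4265·k + 5·ln C = 10.8217.
Solving (det = 14.4030): k = 1.40690, ln C = 0.07465.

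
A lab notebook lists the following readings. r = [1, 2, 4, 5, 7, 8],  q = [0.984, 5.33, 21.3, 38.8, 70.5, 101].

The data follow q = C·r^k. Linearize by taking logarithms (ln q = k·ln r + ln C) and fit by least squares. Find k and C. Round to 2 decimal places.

Taking logs, ln q = k·ln r + ln C, so regress ln q on ln r.
Σln r = 7.7142, Σ(ln r)² = 13.1032, Σln q = 17.2451, Σln r·ln q = 29.1661.
Normal system: [[13.1032, 7.7142]; [7.7142, 6]]·[k, ln C]ᵀ = [29.1661, 17.2451]ᵀ.
Δ = 13.1032·6 − (7.7142)² = 19.1098; k = (29.1661·6 − 7.7142·17.2451)/19.1098 = 2.19593, ln C = (13.1032·17.2451 − 7.7142·29.1661)/19.1098 = 0.05086, so C = exp(0.05086) = 1.05218.

k = 2.20, C = 1.05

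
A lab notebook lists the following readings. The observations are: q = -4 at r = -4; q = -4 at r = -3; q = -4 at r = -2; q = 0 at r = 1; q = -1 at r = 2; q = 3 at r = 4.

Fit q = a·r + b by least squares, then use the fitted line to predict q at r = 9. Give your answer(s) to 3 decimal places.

The normal equations are: 50·a + (-2)·b = 46;  (-2)·a + 6·b = -10.
det = 50·6 − (-2)² = 296.
a = (46·6 − (-2)·(-10))/296 = 32/37; b = (50·(-10) − (-2)·46)/296 = -51/37.
At r = 9: q̂ = (32/37)·(9) + (-51/37)·(1) = 237/37.

q̂ = 6.405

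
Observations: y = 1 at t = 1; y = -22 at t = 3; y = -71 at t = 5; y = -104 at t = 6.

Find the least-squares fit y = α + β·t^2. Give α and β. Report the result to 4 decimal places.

The normal equations are: 4·α + 71·β = -196;  71·α + 2003·β = -5716.
(Σ1 = 4, Σt^2 = 71, Σt^2·t^2 = 2003, Σy = -196, Σt^2·y = -5716.)
Determinant 4·2003 − 71² = 2971.
α = ((-196)·2003 − 71·(-5716))/2971 = 13248/2971; β = (4·(-5716) − 71·(-196))/2971 = -8948/2971.

α = 4.4591, β = -3.0118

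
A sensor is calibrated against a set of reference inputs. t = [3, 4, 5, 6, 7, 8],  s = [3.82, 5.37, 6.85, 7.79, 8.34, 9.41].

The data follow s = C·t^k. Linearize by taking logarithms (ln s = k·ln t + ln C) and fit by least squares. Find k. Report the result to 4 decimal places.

Taking logs, ln s = k·ln t + ln C, so regress ln s on ln t.
AᵀA = [[17.0401, 9.9115]; [9.9115, 6]], rhs = [19.3667, 11.3610]ᵀ  (here Σln t = 9.9115, Σ(ln t)² = 17.0401, Σln s = 11.3610, Σln t·ln s = 19.3667).
Slope k = (n·Σln t·ln s − Σln t·Σln s)/(n·Σ(ln t)² − (Σln t)²) = (6·19.3667 − 9.9115·11.3610)/4.0036 = 0.89826; ln C = (Σln s − k·Σln t)/n = 0.40966.

k = 0.8983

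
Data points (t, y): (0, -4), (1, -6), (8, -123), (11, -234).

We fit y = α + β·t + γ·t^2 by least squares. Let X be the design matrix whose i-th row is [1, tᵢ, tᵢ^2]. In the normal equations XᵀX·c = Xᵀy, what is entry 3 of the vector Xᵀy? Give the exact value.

-36192

Entry 3 ↔ basis t^2, so (Xᵀy)_{3} = Σᵢ (t^2)·yᵢ = (0)·(-4) + (1)·(-6) + (64)·(-123) + (121)·(-234) = -36192.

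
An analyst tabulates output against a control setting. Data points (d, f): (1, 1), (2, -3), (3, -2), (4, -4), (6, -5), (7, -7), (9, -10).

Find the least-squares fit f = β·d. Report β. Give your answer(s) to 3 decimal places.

β = -1.000

Entries of MᵀM: Σd·d = 196.
And Σd·f = -196.
So MᵀM·[β]ᵀ = Mᵀf: [[196]]·[β]ᵀ = [-196]ᵀ.
Hence β = -196 / 196 ≈ -1.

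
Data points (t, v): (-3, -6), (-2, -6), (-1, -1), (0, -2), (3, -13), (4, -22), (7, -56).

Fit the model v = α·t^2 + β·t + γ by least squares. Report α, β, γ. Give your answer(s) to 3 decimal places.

The normal system AᵀA·[α, β, γ]ᵀ = Aᵀv is [[2836, 398, 88]; [398, 88, 8]; [88, 8, 7]]·[α, β, γ]ᵀ = [-3292, -488, -106]ᵀ.
Row-reducing yields α = -8828/9321, β = -10066/9321, γ = -18662/9321.

α = -0.947, β = -1.080, γ = -2.002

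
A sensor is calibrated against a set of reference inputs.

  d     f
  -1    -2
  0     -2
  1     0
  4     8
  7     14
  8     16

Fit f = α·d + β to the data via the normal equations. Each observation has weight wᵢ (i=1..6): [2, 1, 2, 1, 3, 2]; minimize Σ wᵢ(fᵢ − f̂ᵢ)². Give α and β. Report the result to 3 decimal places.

α = 2.129, β = -1.027

Setting ∂/∂α … = 0 gives: 295·α + 41·β = 586;  41·α + 11·β = 76.
Δ = 295·11 − 41² = 1564.
α = (586·11 − 41·76)/1564 = 1665/782; β = (295·76 − 41·586)/1564 = -803/782.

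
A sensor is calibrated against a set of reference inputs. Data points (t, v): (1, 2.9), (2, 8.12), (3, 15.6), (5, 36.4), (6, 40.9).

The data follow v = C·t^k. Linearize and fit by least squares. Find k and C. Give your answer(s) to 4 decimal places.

k = 1.5194, C = 2.8991

Let Y = ln v. Fitting Y = k·ln t + ln C by least squares:
Σln t = 5.1930, Σ(ln t)² = 7.4881, Σln v = 13.2120, Σln t·ln v = 16.9046.
Normal system: [[7.4881, 5.1930]; [5.1930, 5]]·[k, ln C]ᵀ = [16.9046, 13.2120]ᵀ.
Solving (det = 10.4737): k = 1.51937, ln C = 1.06440, so C = exp(1.06440) = 2.89910.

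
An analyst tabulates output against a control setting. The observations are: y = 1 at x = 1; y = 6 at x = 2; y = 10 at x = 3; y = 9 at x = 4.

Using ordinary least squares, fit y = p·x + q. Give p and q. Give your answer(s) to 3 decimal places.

p = 2.800, q = -0.500

Sums needed: Σx·x = 30, Σx = 10, Σ1 = 4.
For Mᵀy: Σx·y = 79, Σy = 26.
Normal equations: [[30, 10]; [10, 4]]·[p, q]ᵀ = [79, 26]ᵀ.
Δ = 30·4 − 10² = 20.
p = (79·4 − 10·26)/20 = 14/5; q = (30·26 − 10·79)/20 = -1/2.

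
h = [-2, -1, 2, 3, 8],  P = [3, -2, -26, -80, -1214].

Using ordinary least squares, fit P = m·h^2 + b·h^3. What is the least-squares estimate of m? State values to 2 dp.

m = -2.93

From the data, Σh^2·h^2 = 4210, Σh^2·h^3 = 33010, Σh^3·h^3 = 263002.
For AᵀP: Σh^2·P = -78510, Σh^3·P = -623958.
Normal equations: [[4210, 33010]; [33010, 263002]]·[m, b]ᵀ = [-78510, -623958]ᵀ.
det = 4210·263002 − 33010² = 17578320.
m = ((-78510)·263002 − 33010·(-623958))/17578320 = -214306/73243; b = (4210·(-623958) − 33010·(-78510))/17578320 = -146867/73243.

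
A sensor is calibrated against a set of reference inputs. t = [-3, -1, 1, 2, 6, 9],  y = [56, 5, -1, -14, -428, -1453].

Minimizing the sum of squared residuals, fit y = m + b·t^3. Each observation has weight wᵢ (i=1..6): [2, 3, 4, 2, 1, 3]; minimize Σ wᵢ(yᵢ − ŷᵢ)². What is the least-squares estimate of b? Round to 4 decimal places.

Entries of XᵀWX: Σwᵢ·1 = 15, Σwᵢ·t^3 = 2366, Σwᵢ·t^3·t^3 = 1642572.
Right-hand side: Σwᵢ·y = -4692, Σwᵢ·t^3·y = -3273426.
XᵀWX·[m, b]ᵀ = XᵀWy becomes [[15, 2366]; [2366, 1642572]]·[m, b]ᵀ = [-4692, -3273426]ᵀ.
Determinant 15·1642572 − 2366² = 19040624.
m = ((-4692)·1642572 − 2366·(-3273426))/19040624 = 9494523/4760156; b = (15·(-3273426) − 2366·(-4692))/19040624 = -19000059/9520312.

b = -1.9957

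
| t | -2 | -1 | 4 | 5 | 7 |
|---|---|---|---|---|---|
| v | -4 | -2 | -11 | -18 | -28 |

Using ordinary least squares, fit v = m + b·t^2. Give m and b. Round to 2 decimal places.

Forming MᵀM = [[5, 95]; [95, 3299]] and Mᵀv = [-63, -2016]ᵀ gives MᵀM·[m, b]ᵀ = Mᵀv.
det = 5·3299 − 95² = 7470.
m = ((-63)·3299 − 95·(-2016))/7470 = -1813/830; b = (5·(-2016) − 95·(-63))/7470 = -91/166.

m = -2.18, b = -0.55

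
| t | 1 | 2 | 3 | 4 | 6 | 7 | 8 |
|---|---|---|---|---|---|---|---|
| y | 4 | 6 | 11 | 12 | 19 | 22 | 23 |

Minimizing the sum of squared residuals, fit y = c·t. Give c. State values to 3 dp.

Forming AᵀA = [[179]] and Aᵀy = [549]ᵀ gives AᵀA·[c]ᵀ = Aᵀy.
Hence c = 549 / 179 ≈ 3.06704.

c = 3.067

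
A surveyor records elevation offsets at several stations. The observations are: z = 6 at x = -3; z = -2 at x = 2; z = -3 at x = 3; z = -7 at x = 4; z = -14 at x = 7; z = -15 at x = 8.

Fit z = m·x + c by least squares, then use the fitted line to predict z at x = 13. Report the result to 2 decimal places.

ẑ = -24.77

Compute the Gram sums: Σx·x = 151, Σx = 21, Σ1 = 6.
And Σx·z = -277, Σz = -35.
Normal equations: [[151, 21]; [21, 6]]·[m, c]ᵀ = [-277, -35]ᵀ.
Determinant 151·6 − 21² = 465.
m = ((-277)·6 − 21·(-35))/465 = -309/155; c = (151·(-35) − 21·(-277))/465 = 532/465.
At x = 13: ẑ = (-309/155)·(13) + (532/465)·(1) = -11519/465.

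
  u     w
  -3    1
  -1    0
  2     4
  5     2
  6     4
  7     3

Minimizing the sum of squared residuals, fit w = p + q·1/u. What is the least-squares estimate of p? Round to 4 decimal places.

p = 2.4810

Compute the Gram sums: Σ1 = 6, Σ1/u = -34/105, Σ1/u·1/u = 31957/22050.
Right-hand side: Σw = 14, Σ1/u·w = 332/105.
Normal equations: [[6, -34/105]; [-34/105, 31957/22050]]·[p, q]ᵀ = [14, 332/105]ᵀ.
Eliminating q: (31957/22050)·(row 1) − (-34/105)·(row 2) gives (18943/2205)·p = (31957/22050)·14 − (-34/105)·(332/105) = 78329/3675, so p = 234987/94715.
Then q = ((332/105) − (-34/105)·(234987/94715))/(31957/22050) = 51828/18943.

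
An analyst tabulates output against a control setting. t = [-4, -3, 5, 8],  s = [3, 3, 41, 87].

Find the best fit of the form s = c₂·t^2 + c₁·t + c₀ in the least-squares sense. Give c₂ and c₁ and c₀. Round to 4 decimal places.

c₂ = 0.9027, c₁ = 3.2428, c₀ = 2.9095

XᵀX·[c₂, c₁, c₀]ᵀ = Xᵀs reads: 5058·c₂ + 546·c₁ + 114·c₀ = 6668;  546·c₂ + 114·c₁ + 6·c₀ = 880;  114·c₂ + 6·c₁ + 4·c₀ = 134.
(Σt^2·t^2 = 5058, Σt^2·t = 546, Σt^2 = 114, Σt·t = 114, Σt = 6, Σ1 = 4, Σt^2·s = 6668, Σt·s = 880, Σs = 134.)
Row-reducing yields c₂ = 371/411, c₁ = 6664/2055, c₀ = 1993/685.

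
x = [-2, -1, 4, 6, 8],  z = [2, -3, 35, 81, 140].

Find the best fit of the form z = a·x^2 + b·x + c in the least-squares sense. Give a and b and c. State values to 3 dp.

a = 2.055, b = 1.540, c = -3.343

AᵀA·[a, b, c]ᵀ = Aᵀz reads: 5665·a + 783·b + 121·c = 12441;  783·a + 121·b + 15·c = 1745;  121·a + 15·b + 5·c = 255.
(Σx^2·x^2 = 5665, Σx^2·x = 783, Σx^2 = 121, Σx·x = 121, Σx = 15, Σ1 = 5, Σx^2·z = 12441, Σx·z = 1745, Σz = 255.)
Solving the 3×3 system (Gaussian elimination) gives a = 40575/19748, b = 30415/19748, c = -16503/4937.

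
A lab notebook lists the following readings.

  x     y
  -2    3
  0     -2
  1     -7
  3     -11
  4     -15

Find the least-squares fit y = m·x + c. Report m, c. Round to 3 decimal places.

Normal-equation sums: Σx·x = 30, Σx = 6, Σ1 = 5.
For Aᵀy: Σx·y = -106, Σy = -32.
Determinant 30·5 − 6² = 114.
m = ((-106)·5 − 6·(-32))/114 = -169/57; c = (30·(-32) − 6·(-106))/114 = -54/19.

m = -2.965, c = -2.842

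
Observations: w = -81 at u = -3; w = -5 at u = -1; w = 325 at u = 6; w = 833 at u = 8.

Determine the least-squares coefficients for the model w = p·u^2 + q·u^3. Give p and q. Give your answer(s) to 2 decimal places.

The normal equations are: 5474·p + 40300·q = 64278;  40300·p + 309530·q = 498888.
(Σu^2·u^2 = 5474, Σu^2·u^3 = 40300, Σu^3·u^3 = 309530, Σu^2·w = 64278, Σu^3·w = 498888.)
Eliminating q: 309530·(row 1) − 40300·(row 2) gives 70277220·p = 309530·64278 − 40300·498888 = -209217060, so p = -29803/10011.
Then q = (498888 − 40300·(-29803/10011))/309530 = 100078/50055.

p = -2.98, q = 2.00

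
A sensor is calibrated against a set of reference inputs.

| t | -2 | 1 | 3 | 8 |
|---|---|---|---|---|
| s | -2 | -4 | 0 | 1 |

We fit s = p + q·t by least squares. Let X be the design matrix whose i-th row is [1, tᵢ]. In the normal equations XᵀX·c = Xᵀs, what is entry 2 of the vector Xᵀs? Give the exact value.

8

Entry 2 ↔ basis t, so (Xᵀs)_{2} = Σᵢ (t)·sᵢ = (-2)·(-2) + (1)·(-4) + (3)·(0) + (8)·(1) = 8.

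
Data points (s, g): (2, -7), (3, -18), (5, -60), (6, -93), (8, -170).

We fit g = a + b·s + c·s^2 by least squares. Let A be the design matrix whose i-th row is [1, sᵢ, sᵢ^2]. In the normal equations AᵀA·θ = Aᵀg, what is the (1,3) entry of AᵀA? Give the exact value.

Row 1 ↔ basis 1, column 3 ↔ basis s^2, so (AᵀA)_{1,3} = Σᵢ s^2 = (1)·(4) + (1)·(9) + (1)·(25) + (1)·(36) + (1)·(64) = 138.

138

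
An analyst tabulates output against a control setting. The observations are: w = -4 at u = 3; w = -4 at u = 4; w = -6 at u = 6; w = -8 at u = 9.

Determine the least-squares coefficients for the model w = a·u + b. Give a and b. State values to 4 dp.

a = -0.7143, b = -1.5714

Compute the Gram sums: Σu·u = 142, Σu = 22, Σ1 = 4.
Moment sums: Σu·w = -136, Σw = -22.
Δ = 142·4 − 22² = 84.
a = ((-136)·4 − 22·(-22))/84 = -5/7; b = (142·(-22) − 22·(-136))/84 = -11/7.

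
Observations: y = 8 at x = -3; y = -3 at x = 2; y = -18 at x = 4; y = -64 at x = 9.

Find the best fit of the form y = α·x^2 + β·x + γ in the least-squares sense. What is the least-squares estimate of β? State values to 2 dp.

β = -3.04

Normal-equation sums: Σx^2·x^2 = 6914, Σx^2·x = 774, Σx^2 = 110, Σx·x = 110, Σx = 12, Σ1 = 4.
Right-hand side: Σx^2·y = -5412, Σx·y = -678, Σy = -77.
Normal equations: [[6914, 774, 110]; [774, 110, 12]; [110, 12, 4]]·[α, β, γ]ᵀ = [-5412, -678, -77]ᵀ.
Solving the 3×3 system (Gaussian elimination) gives α = -1/2, β = -225/74, γ = 134/37.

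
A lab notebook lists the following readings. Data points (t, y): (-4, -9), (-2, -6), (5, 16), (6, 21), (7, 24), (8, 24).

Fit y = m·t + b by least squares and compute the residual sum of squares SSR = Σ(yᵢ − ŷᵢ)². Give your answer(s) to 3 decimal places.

Forming AᵀA = [[194, 20]; [20, 6]] and Aᵀy = [614, 70]ᵀ gives AᵀA·[m, b]ᵀ = Aᵀy.
Δ = 194·6 − 20² = 764.
m = (614·6 − 20·70)/764 = 571/191; b = (194·70 − 20·614)/764 = 325/191.
Residuals: 240/191, -329/191, -124/191, 260/191, 262/191, -309/191; SSR = 2162/191.

SSR = 11.319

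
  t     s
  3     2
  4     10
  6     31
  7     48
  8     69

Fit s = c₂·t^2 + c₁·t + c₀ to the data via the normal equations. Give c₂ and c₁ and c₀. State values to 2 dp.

XᵀX·[c₂, c₁, c₀]ᵀ = Xᵀs reads: 8130·c₂ + 1162·c₁ + 174·c₀ = 8062;  1162·c₂ + 174·c₁ + 28·c₀ = 1120;  174·c₂ + 28·c₁ + 5·c₀ = 160.
Row-reducing yields c₂ = 1093/616, c₁ = -557/88, c₀ = 1755/308.

c₂ = 1.77, c₁ = -6.33, c₀ = 5.70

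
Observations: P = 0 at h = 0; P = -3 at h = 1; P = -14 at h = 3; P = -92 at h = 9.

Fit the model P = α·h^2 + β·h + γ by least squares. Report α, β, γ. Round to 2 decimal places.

α = -0.93, β = -1.88, γ = -0.07

Entries of MᵀM: Σh^2·h^2 = 6643, Σh^2·h = 757, Σh^2 = 91, Σh·h = 91, Σh = 13, Σ1 = 4.
Moment sums: Σh^2·P = -7581, Σh·P = -873, ΣP = -109.
Normal equations: [[6643, 757, 91]; [757, 91, 13]; [91, 13, 4]]·[α, β, γ]ᵀ = [-7581, -873, -109]ᵀ.
Solving the 3×3 system (Gaussian elimination) gives α = -1255/1356, β = -2555/1356, γ = -8/113.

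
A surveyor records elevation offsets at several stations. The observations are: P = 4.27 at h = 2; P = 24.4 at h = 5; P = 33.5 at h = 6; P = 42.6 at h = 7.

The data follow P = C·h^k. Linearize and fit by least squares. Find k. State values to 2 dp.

With ln Pᵢ as the transformed response and ln hᵢ as the regressor:
AᵀA = [[10.0677, 6.0403]; [6.0403, 4]], rhs = [19.7403, 11.9096]ᵀ  (here Σln h = 6.0403, Σ(ln h)² = 10.0677, Σln P = 11.9096, Σln h·ln P = 19.7403).
Solving (det = 3.7862): k = 1.85521, ln C = 0.17592.

k = 1.86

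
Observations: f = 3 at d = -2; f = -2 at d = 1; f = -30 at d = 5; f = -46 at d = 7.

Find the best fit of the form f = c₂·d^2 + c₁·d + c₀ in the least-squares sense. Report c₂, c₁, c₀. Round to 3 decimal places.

c₂ = -0.545, c₁ = -2.888, c₀ = -0.035

From the data, Σd^2·d^2 = 3043, Σd^2·d = 461, Σd^2 = 79, Σd·d = 79, Σd = 11, Σ1 = 4.
Right-hand side: Σd^2·f = -2994, Σd·f = -480, Σf = -75.
Inverting the 3×3 Gram matrix, [c₂, c₁, c₀]ᵀ = [-6/11, -413/143, -5/143]ᵀ.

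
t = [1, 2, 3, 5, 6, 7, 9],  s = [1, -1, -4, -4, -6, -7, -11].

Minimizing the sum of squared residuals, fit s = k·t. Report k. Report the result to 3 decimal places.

k = -1.059

The normal equations are: 205·k = -217.
k = (-217)/205 = -1.05854.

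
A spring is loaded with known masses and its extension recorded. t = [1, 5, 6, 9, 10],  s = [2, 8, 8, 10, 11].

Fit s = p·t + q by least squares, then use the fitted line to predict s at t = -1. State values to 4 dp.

ŝ = 0.9685

Sums needed: Σt·t = 243, Σt = 31, Σ1 = 5.
For Aᵀs: Σt·s = 290, Σs = 39.
Normal equations: [[243, 31]; [31, 5]]·[p, q]ᵀ = [290, 39]ᵀ.
Eliminating q: 5·(row 1) − 31·(row 2) gives 254·p = 5·290 − 31·39 = 241, so p = 241/254.
Then q = (39 − 31·(241/254))/5 = 487/254.
At t = -1: ŝ = (241/254)·(-1) + (487/254)·(1) = 123/127.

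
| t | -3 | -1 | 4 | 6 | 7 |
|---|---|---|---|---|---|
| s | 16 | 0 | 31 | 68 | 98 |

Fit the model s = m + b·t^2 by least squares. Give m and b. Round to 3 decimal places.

m = -2.080, b = 2.013

Entries of MᵀM: Σ1 = 5, Σt^2 = 111, Σt^2·t^2 = 4035.
And Σs = 213, Σt^2·s = 7890.
MᵀM·[m, b]ᵀ = Mᵀs becomes [[5, 111]; [111, 4035]]·[m, b]ᵀ = [213, 7890]ᵀ.
Determinant 5·4035 − 111² = 7854.
m = (213·4035 − 111·7890)/7854 = -495/238; b = (5·7890 − 111·213)/7854 = 479/238.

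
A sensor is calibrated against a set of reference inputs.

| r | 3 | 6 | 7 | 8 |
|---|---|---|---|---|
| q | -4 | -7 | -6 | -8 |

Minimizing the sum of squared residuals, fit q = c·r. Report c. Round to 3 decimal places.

c = -1.013

Sums needed: Σr·r = 158.
Moment sums: Σr·q = -160.
MᵀM·[c]ᵀ = Mᵀq becomes [[158]]·[c]ᵀ = [-160]ᵀ.
c = (-160)/158 = -1.01266.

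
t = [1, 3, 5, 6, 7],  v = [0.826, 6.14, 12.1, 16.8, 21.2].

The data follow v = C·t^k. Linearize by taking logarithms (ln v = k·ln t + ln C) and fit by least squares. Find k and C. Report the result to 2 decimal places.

Linearized form: ln v = k·ln t + ln C. From the 5 transformed points,
Σln t = 6.4457, Σ(ln t)² = 10.7942, Σln v = 9.9922, Σln t·ln v = 17.0045.
Normal system: [[10.7942, 6.4457]; [6.4457, 5]]·[k, ln C]ᵀ = [17.0045, 9.9922]ᵀ.
Slope k = (n·Σln t·ln v − Σln t·Σln v)/(n·Σ(ln t)² − (Σln t)²) = (5·17.0045 − 6.4457·9.9922)/12.4237 = 1.65934; ln C = (Σln v − k·Σln t)/n = -0.14068, so C = exp(-0.14068) = 0.86877.

k = 1.66, C = 0.87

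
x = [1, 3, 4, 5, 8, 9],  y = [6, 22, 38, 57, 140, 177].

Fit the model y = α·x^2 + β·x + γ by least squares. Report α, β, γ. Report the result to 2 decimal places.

α = 2.16, β = -0.23, γ = 3.92

From the data, Σx^2·x^2 = 11620, Σx^2·x = 1458, Σx^2 = 196, Σx·x = 196, Σx = 30, Σ1 = 6.
Right-hand side: Σx^2·y = 25534, Σx·y = 3222, Σy = 440.
Row-reducing yields α = 1696/785, β = -183/785, γ = 3079/785.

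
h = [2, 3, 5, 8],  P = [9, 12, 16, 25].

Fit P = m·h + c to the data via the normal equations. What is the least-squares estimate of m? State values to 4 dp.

Setting ∂/∂m … = 0 gives: 102·m + 18·c = 334;  18·m + 4·c = 62.
Eliminating c: 4·(row 1) − 18·(row 2) gives 84·m = 4·334 − 18·62 = 220, so m = 55/21.
Then c = (62 − 18·(55/21))/4 = 26/7.

m = 2.6190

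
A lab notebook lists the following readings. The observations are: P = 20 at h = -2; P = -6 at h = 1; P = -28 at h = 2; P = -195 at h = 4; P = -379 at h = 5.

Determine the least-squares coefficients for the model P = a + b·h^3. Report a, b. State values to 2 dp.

a = -3.57, b = -3.00

Normal-equation sums: Σ1 = 5, Σh^3 = 190, Σh^3·h^3 = 19850.
For XᵀP: ΣP = -588, Σh^3·P = -60245.
So XᵀX·[a, b]ᵀ = XᵀP: [[5, 190]; [190, 19850]]·[a, b]ᵀ = [-588, -60245]ᵀ.
Determinant 5·19850 − 190² = 63150.
a = ((-588)·19850 − 190·(-60245))/63150 = -4505/1263; b = (5·(-60245) − 190·(-588))/63150 = -37901/12630.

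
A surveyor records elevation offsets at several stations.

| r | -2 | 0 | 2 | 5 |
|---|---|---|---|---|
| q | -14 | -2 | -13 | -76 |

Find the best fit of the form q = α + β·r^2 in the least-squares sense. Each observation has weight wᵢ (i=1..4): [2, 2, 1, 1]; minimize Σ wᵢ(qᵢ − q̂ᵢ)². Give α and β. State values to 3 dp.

The normal system AᵀWA·[α, β]ᵀ = AᵀWq is [[6, 37]; [37, 673]]·[α, β]ᵀ = [-121, -2064]ᵀ.
Eliminating β: 673·(row 1) − 37·(row 2) gives 2669·α = 673·(-121) − 37·(-2064) = -5065, so α = -5065/2669.
Then β = ((-2064) − 37·(-5065/2669))/673 = -7907/2669.

α = -1.898, β = -2.963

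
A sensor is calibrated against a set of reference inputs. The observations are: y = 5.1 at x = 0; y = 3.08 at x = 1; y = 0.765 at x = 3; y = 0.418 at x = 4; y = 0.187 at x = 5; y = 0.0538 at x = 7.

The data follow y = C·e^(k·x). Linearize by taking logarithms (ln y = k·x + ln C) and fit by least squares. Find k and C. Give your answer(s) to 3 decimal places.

Linearized form: ln y = k·x + ln C. From the 6 transformed points,
XᵀX = [[100.0000, 20.0000]; [20.0000, 6]], rhs = [-32.0084, -2.9851]ᵀ  (here Σx = 20.0000, Σ(x)² = 100.0000, Σln y = -2.9851, Σx·ln y = -32.0084).
Δ = 100.0000·6 − (20.0000)² = 200.0000; k = (-32.0084·6 − 20.0000·-2.9851)/200.0000 = -0.66174, ln C = (100.0000·-2.9851 − 20.0000·-32.0084)/200.0000 = 1.70829, so C = exp(1.70829) = 5.51949.

k = -0.662, C = 5.519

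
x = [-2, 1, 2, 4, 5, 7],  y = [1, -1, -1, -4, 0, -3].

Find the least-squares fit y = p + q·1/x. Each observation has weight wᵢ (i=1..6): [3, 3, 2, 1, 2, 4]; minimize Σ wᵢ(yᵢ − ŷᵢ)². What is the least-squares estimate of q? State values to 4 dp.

q = -1.0557

With design matrix A, AᵀWA = [[15, 521/140]; [521/140, 87693/19600]] and AᵀWy = [-18, -115/14]ᵀ.
det = 15·(87693/19600) − (521/140)² = 521977/9800.
p = ((-18)·(87693/19600) − (521/140)·(-115/14))/(521977/9800) = -489662/521977; q = (15·(-115/14) − (521/140)·(-18))/(521977/9800) = -551040/521977.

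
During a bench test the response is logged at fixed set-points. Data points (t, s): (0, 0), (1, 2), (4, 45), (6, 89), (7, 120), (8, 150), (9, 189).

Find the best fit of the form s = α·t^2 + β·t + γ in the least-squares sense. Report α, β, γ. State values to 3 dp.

Forming AᵀA = [[14611, 1865, 247]; [1865, 247, 35]; [247, 35, 7]] and Aᵀs = [34715, 4457, 595]ᵀ gives AᵀA·[α, β, γ]ᵀ = Aᵀs.
Inverting the 3×3 Gram matrix, [α, β, γ]ᵀ = [10535/5361, 18166/5361, -6880/5361]ᵀ.

α = 1.965, β = 3.389, γ = -1.283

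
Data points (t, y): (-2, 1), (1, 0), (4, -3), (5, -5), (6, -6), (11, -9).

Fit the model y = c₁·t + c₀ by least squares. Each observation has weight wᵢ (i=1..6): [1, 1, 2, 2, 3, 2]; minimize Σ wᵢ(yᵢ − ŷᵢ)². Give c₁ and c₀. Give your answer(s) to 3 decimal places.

With design matrix X, XᵀWX = [[437, 57]; [57, 11]] and XᵀWy = [-382, -51]ᵀ.
Determinant 437·11 − 57² = 1558.
c₁ = ((-382)·11 − 57·(-51))/1558 = -1295/1558; c₀ = (437·(-51) − 57·(-382))/1558 = -27/82.

c₁ = -0.831, c₀ = -0.329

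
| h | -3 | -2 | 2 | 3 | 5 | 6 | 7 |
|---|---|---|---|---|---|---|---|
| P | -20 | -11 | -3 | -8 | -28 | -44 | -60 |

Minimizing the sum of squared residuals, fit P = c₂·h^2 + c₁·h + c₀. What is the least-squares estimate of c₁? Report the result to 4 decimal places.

Compute the Gram sums: Σh^2·h^2 = 4516, Σh^2·h = 684, Σh^2 = 136, Σh·h = 136, Σh = 18, Σ1 = 7.
And Σh^2·P = -5532, Σh·P = -772, ΣP = -174.
So XᵀX·[c₂, c₁, c₀]ᵀ = XᵀP: [[4516, 684, 136]; [684, 136, 18]; [136, 18, 7]]·[c₂, c₁, c₀]ᵀ = [-5532, -772, -174]ᵀ.
Row-reducing yields c₂ = -12325/8218, c₁ = 16193/8218, c₀ = -3229/4109.

c₁ = 1.9704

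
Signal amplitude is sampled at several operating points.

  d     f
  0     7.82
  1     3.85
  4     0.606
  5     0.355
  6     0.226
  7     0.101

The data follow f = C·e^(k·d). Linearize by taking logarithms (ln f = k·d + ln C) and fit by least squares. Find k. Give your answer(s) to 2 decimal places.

Let Y = ln f. Fitting Y = k·d + ln C by least squares:
Over the data: Σd = 23.0000, Σ(d)² = 127.0000, Σln f = -1.9116, Σd·ln f = -30.8054.
Normal system: [[127.0000, 23.0000]; [23.0000, 6]]·[k, ln C]ᵀ = [-30.8054, -1.9116]ᵀ.
Slope k = (n·Σd·ln f − Σd·Σln f)/(n·Σ(d)² − (Σd)²) = (6·-30.8054 − 23.0000·-1.9116)/233.0000 = -0.60457; ln C = (Σln f − k·Σd)/n = 1.99892.

k = -0.60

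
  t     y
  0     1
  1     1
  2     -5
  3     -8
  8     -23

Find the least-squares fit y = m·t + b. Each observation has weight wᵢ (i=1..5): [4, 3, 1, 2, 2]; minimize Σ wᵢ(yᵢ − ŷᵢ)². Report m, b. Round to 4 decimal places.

m = -3.1220, b = 2.0244

XᵀWX·[m, b]ᵀ = XᵀWy reads: 153·m + 27·b = -423;  27·m + 12·b = -60.
(Σwᵢ·t·t = 153, Σwᵢ·t = 27, Σwᵢ·1 = 12, Σwᵢ·t·y = -423, Σwᵢ·y = -60.)
Δ = 153·12 − 27² = 1107.
m = ((-423)·12 − 27·(-60))/1107 = -128/41; b = (153·(-60) − 27·(-423))/1107 = 83/41.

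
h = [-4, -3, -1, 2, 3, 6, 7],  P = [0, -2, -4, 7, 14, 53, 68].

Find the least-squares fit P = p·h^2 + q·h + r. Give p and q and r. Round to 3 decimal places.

Setting ∂/∂p … = 0 gives: 4132·p + 502·q + 124·r = 5372;  502·p + 124·q + 10·r = 860;  124·p + 10·q + 7·r = 136.
Row-reducing yields p = 63470/62307, q = 190130/62307, r = -185404/62307.

p = 1.019, q = 3.052, r = -2.976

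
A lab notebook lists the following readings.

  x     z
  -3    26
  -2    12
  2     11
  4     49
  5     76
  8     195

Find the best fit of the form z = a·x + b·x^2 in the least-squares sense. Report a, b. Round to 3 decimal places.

a = 0.149, b = 3.024

From the data, Σx·x = 122, Σx·x^2 = 674, Σx^2·x^2 = 5090.
For Aᵀz: Σx·z = 2056, Σx^2·z = 15490.
So AᵀA·[a, b]ᵀ = Aᵀz: [[122, 674]; [674, 5090]]·[a, b]ᵀ = [2056, 15490]ᵀ.
Eliminating b: 5090·(row 1) − 674·(row 2) gives 166704·a = 5090·2056 − 674·15490 = 24780, so a = 2065/13892.
Then b = (15490 − 674·(2065/13892))/5090 = 42003/13892.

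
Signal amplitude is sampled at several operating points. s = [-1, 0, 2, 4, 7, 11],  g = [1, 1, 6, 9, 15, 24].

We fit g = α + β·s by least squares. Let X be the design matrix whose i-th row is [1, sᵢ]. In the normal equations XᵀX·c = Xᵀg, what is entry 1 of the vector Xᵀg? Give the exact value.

Entry 1 ↔ basis 1, so (Xᵀg)_{1} = Σᵢ gᵢ = (1)·(1) + (1)·(1) + (1)·(6) + (1)·(9) + (1)·(15) + (1)·(24) = 56.

56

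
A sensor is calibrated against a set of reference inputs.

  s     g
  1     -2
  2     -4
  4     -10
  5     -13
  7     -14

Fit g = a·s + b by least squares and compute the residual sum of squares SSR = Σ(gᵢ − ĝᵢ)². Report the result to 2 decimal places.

The normal system MᵀM·[a, b]ᵀ = Mᵀg is [[95, 19]; [19, 5]]·[a, b]ᵀ = [-213, -43]ᵀ.
det = 95·5 − 19² = 114.
a = ((-213)·5 − 19·(-43))/114 = -124/57; b = (95·(-43) − 19·(-213))/114 = -1/3.
Residuals: 29/57, 13/19, -55/57, -34/19, 89/57; SSR = 416/57.

SSR = 7.30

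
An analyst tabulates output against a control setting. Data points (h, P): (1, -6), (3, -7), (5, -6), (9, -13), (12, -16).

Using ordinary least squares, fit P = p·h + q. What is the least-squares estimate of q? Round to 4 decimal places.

Compute the Gram sums: Σh·h = 260, Σh = 30, Σ1 = 5.
For MᵀP: Σh·P = -366, ΣP = -48.
MᵀM·[p, q]ᵀ = MᵀP becomes [[260, 30]; [30, 5]]·[p, q]ᵀ = [-366, -48]ᵀ.
Eliminating q: 5·(row 1) − 30·(row 2) gives 400·p = 5·(-366) − 30·(-48) = -390, so p = -39/40.
Then q = ((-48) − 30·(-39/40))/5 = -15/4.

q = -3.7500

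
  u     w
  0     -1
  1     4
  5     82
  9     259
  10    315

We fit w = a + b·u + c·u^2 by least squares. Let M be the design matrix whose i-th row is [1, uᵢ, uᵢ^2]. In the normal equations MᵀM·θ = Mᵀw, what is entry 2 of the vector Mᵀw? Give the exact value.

5895

Entry 2 ↔ basis u, so (Mᵀw)_{2} = Σᵢ (u)·wᵢ = (0)·(-1) + (1)·(4) + (5)·(82) + (9)·(259) + (10)·(315) = 5895.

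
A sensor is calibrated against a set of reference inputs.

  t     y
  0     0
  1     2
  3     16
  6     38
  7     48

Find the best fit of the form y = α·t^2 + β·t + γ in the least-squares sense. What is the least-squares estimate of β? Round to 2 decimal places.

β = 4.03

Normal-equation sums: Σt^2·t^2 = 3779, Σt^2·t = 587, Σt^2 = 95, Σt·t = 95, Σt = 17, Σ1 = 5.
For Xᵀy: Σt^2·y = 3866, Σt·y = 614, Σy = 104.
Inverting the 3×3 Gram matrix, [α, β, γ]ᵀ = [217/519, 2093/519, -148/173]ᵀ.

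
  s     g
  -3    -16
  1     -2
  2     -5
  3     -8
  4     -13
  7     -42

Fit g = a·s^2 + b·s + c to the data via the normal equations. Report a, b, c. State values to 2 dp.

XᵀX·[a, b, c]ᵀ = Xᵀg reads: 2836·a + 416·b + 88·c = -2504;  416·a + 88·b + 14·c = -334;  88·a + 14·b + 6·c = -86.
Row-reducing yields a = -5084/5141, b = 6968/5141, c = -15381/5141.

a = -0.99, b = 1.36, c = -2.99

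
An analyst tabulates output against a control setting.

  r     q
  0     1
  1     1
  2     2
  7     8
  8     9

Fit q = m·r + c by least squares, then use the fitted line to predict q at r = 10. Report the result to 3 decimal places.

Setting ∂/∂m … = 0 gives: 118·m + 18·c = 133;  18·m + 5·c = 21.
Eliminating c: 5·(row 1) − 18·(row 2) gives 266·m = 5·133 − 18·21 = 287, so m = 41/38.
Then c = (21 − 18·(41/38))/5 = 6/19.
At r = 10: q̂ = (41/38)·(10) + (6/19)·(1) = 211/19.

q̂ = 11.105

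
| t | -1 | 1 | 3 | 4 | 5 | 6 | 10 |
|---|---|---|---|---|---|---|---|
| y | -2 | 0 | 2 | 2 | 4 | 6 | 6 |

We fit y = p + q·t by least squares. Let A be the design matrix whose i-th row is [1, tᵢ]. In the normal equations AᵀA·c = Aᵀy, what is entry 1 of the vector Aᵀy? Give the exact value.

Entry 1 ↔ basis 1, so (Aᵀy)_{1} = Σᵢ yᵢ = (1)·(-2) + (1)·(0) + (1)·(2) + (1)·(2) + (1)·(4) + (1)·(6) + (1)·(6) = 18.

18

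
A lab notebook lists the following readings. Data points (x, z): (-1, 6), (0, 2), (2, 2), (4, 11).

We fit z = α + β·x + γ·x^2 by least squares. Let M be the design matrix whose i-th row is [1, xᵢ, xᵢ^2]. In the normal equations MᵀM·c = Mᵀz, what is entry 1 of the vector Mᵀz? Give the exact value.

21

Entry 1 ↔ basis 1, so (Mᵀz)_{1} = Σᵢ zᵢ = (1)·(6) + (1)·(2) + (1)·(2) + (1)·(11) = 21.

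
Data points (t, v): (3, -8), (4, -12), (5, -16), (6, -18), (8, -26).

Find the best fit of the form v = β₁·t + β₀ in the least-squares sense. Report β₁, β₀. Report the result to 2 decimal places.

β₁ = -3.51, β₀ = 2.27

Normal-equation sums: Σt·t = 150, Σt = 26, Σ1 = 5.
Right-hand side: Σt·v = -468, Σv = -80.
Normal equations: [[150, 26]; [26, 5]]·[β₁, β₀]ᵀ = [-468, -80]ᵀ.
det = 150·5 − 26² = 74.
β₁ = ((-468)·5 − 26·(-80))/74 = -130/37; β₀ = (150·(-80) − 26·(-468))/74 = 84/37.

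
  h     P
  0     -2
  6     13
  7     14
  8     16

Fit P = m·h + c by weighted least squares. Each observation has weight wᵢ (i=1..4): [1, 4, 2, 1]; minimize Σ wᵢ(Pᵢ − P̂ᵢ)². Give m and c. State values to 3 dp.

m = 2.301, c = -1.482

Sums needed: Σwᵢ·h·h = 306, Σwᵢ·h = 46, Σwᵢ·1 = 8.
Right-hand side: Σwᵢ·h·P = 636, Σwᵢ·P = 94.
So MᵀWM·[m, c]ᵀ = MᵀWP: [[306, 46]; [46, 8]]·[m, c]ᵀ = [636, 94]ᵀ.
Δ = 306·8 − 46² = 332.
m = (636·8 − 46·94)/332 = 191/83; c = (306·94 − 46·636)/332 = -123/83.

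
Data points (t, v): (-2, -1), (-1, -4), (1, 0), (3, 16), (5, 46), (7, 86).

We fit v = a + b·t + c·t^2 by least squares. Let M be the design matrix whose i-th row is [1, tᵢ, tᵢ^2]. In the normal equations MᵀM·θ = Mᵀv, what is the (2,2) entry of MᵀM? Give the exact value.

Row 2 ↔ basis t, column 2 ↔ basis t, so (MᵀM)_{2,2} = Σᵢ (t)·(t) = (-2)·(-2) + (-1)·(-1) + (1)·(1) + (3)·(3) + (5)·(5) + (7)·(7) = 89.

89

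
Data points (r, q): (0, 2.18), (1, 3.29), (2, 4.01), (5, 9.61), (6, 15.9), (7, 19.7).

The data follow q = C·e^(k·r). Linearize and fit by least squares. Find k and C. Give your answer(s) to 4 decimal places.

Taking logs, ln q = k·r + ln C, so regress ln q on r.
Σr = 21.0000, Σ(r)² = 115.0000, Σln q = 11.3687, Σr·ln q = 52.7447.
Normal system: [[115.0000, 21.0000]; [21.0000, 6]]·[k, ln C]ᵀ = [52.7447, 11.3687]ᵀ.
Solving (det = 249.0000): k = 0.31215, ln C = 0.80227, so C = exp(0.80227) = 2.23061.

k = 0.3121, C = 2.2306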